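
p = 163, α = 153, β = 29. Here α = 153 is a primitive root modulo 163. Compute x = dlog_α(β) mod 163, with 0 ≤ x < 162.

113

Baby-step giant-step with m = ceil(sqrt(162)) = 13.
Baby table (153^j mod 163 for j=0..12):
  0:1  1:153  2:100  3:141  4:57  5:82  6:158  7:50
  8:152  9:110  10:41  11:79  12:25
Giant step factor: 153^(-13) ≡ 148 (mod 163).
Scan 29·148^i mod 163 for i = 0, 1, …:
  i=0: 29   i=1: 54   i=2: 5   i=3: 88
  i=4: 147   i=5: 77   i=6: 149   i=7: 47
  i=8: 110
Match at i=8, j=9: x = 8·13 + 9 = 113.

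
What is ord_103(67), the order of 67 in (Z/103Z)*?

102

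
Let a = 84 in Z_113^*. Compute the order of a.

112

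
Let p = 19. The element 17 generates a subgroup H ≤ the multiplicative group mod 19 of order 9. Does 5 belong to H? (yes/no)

⟨17⟩ has order 9; its elements mod 19 are {1, 4, 5, 6, 7, 9, 11, 16, 17}.
5 is in this set.

yes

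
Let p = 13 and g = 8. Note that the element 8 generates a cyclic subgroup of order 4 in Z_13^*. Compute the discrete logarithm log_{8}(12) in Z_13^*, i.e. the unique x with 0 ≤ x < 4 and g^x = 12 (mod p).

Successive powers of 8 modulo 13:
  8^0=1  8^1=8  8^2=12
So 8^2 ≡ 12 (mod 13), giving x = 2.

2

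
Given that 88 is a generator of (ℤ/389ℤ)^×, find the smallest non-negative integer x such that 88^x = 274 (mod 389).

97

Baby-step giant-step with m = ceil(sqrt(388)) = 20.
Baby table (88^j mod 389 for j=0..19):
  0:1  1:88  2:353  3:333  4:129  5:71  6:24  7:167
  8:303  9:212  10:373  11:148  12:187  13:118  14:270  15:31
  16:5  17:51  18:209  19:109
Giant step factor: 88^(-20) ≡ 272 (mod 389).
Scan 274·272^i mod 389 for i = 0, 1, …:
  i=0: 274   i=1: 229   i=2: 48   i=3: 219
  i=4: 51
Match at i=4, j=17: x = 4·20 + 17 = 97.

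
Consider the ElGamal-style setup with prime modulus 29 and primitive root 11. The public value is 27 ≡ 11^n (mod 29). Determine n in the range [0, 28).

23

Successive powers of 11 modulo 29:
  11^0=1  11^1=11  11^2=5  11^3=26  11^4=25  11^5=14
  11^6=9  11^7=12  11^8=16  11^9=2  11^10=22  11^11=10
  11^12=23  11^13=21  11^14=28  11^15=18  11^16=24  11^17=3
  11^18=4  11^19=15  11^20=20  11^21=17  11^22=13  11^23=27
So 11^23 ≡ 27 (mod 29), giving n = 23.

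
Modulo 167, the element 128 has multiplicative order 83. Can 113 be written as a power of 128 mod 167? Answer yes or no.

113 ∈ ⟨128⟩ iff 113^83 ≡ 1 (mod 167), since |⟨128⟩| = 83.
113^83 mod 167 = 166.
Since 166 ≠ 1, 113 does not lie in the subgroup.

no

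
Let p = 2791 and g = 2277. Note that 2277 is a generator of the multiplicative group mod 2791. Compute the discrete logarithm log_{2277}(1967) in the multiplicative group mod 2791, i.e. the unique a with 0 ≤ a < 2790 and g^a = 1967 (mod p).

Baby-step giant-step with m = ceil(sqrt(2790)) = 53.
Baby table (2277^j mod 2791 for j=0..52):
  0:1  1:2277  2:1842  3:2152  4:1899  5:764  6:835  7:624
  8:229  9:2307  10:377  11:1592  12:2266  13:1914  14:1427  15:555
  16:2203  17:804  18:2603  19:1738  20:2579  21:119  22:236  23:1500
  24:2107  25:2701  26:1604  27:1680  28:1690  29:2132  30:1015  31:207
  32:2451  33:1718  34:1695  35:2353  36:1852  37:2594  38:782  39:2747
  40:288  41:2682  42:206  43:174  44:2667  45:2334  46:454  47:1088
  48:1759  49:158  50:2518  51:772  52:2305
Giant step factor: 2277^(-53) ≡ 147 (mod 2791).
Scan 1967·147^i mod 2791 for i = 0, 1, …:
  i=0: 1967   i=1: 1676   i=2: 764
Match at i=2, j=5: a = 2·53 + 5 = 111.

111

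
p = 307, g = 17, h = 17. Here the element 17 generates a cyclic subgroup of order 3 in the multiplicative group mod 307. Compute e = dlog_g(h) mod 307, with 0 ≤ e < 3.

Successive powers of 17 modulo 307:
  17^0=1  17^1=17
So 17^1 ≡ 17 (mod 307), giving e = 1.

1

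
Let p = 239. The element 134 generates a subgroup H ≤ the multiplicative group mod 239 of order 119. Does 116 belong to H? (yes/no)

yes

116 ∈ ⟨134⟩ iff 116^119 ≡ 1 (mod 239), since |⟨134⟩| = 119.
116^119 mod 239 = 1.
Since 1 = 1, 116 lies in the subgroup.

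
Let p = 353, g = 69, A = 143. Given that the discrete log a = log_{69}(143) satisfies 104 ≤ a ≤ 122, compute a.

107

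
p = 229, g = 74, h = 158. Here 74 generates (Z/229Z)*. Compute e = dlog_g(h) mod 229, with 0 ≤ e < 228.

8

Baby-step giant-step with m = ceil(sqrt(228)) = 16.
Baby table (74^j mod 229 for j=0..15):
  0:1  1:74  2:209  3:123  4:171  5:59  6:15  7:194
  8:158  9:13  10:46  11:198  12:225  13:162  14:80  15:195
Giant step factor: 74^(-16) ≡ 153 (mod 229).
Scan 158·153^i mod 229 for i = 0, 1, …:
  i=0: 158
Match at i=0, j=8: e = 0·16 + 8 = 8.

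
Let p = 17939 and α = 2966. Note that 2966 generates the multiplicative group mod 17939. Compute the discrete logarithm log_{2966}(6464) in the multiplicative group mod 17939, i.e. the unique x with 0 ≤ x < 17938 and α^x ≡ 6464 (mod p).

12933

Baby-step giant-step with m = ceil(sqrt(17938)) = 134.
Baby table (2966^j mod 17939 for j=0..133):
  0:1  1:2966  2:7046  3:17440  4:8903  5:90  6:15794  7:6275
  8:8907  9:11954  10:8100  11:4279  12:8641  13:12314  14:17459  15:11440
  16:8391  17:6313  18:13981  19:10617  20:7077  21:1752  22:12061  23:2560
  24:4763  25:9065  26:14168  27:9150  28:15132  29:16073  30:8595  31:1451
  32:16245  33:16455  34:11450  35:2173  36:5017  37:8991  38:9952  39:7977
  40:16180  41:3055  42:1935  43:16669  44:370  45:3141  46:5865  47:12699
  48:11273  49:15361  50:13605  51:7619  52:12753  53:9986  54:1187  55:4598
  56:4028  57:17613  58:1790  59:17135  60:1223  61:3740  62:6538  63:17588
  64:17335  65:2436  66:13698  67:14372  68:4288  69:17396  70:3972  71:12968
  72:1872  73:9201  74:4947  75:16639  76:1085  77:7029  78:2896  79:14694
  80:8573  81:7955  82:4745  83:9494  84:12913  85:193  86:16329  87:14453
  88:11327  89:14074  90:17370  91:16551  92:9162  93:14846  94:10930  95:2607
  96:653  97:17325  98:8654  99:14994  100:1423  101:4953  102:16496  103:7483
  104:4035  105:2497  106:15234  107:13642  108:9727  109:4370  110:9462  111:7696
  112:7928  113:14358  114:16581  115:8447  116:10958  117:13899  118:612  119:3353
  120:6792  121:17514  122:13119  123:1263  124:14746  125:1354  126:15567  127:14675
  128:6036  129:17593  130:14226  131:1788  132:11203  133:5070
Giant step factor: 2966^(-134) ≡ 12892 (mod 17939).
Scan 6464·12892^i mod 17939 for i = 0, 1, …:
  i=0: 6464   i=1: 7233   i=2: 914   i=3: 15304
  i=4: 6046   i=5: 77   i=6: 6039   i=7: 17467
  i=8: 14236   i=9: 14542     …   i=95: 10482
  i=96: 17396
Match at i=96, j=69: x = 96·134 + 69 = 12933.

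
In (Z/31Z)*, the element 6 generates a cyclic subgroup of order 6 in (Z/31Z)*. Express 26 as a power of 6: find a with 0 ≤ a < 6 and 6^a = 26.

Successive powers of 6 modulo 31:
  6^0=1  6^1=6  6^2=5  6^3=30  6^4=25  6^5=26
So 6^5 ≡ 26 (mod 31), giving a = 5.

5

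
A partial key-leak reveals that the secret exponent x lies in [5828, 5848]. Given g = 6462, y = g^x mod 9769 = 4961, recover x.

5831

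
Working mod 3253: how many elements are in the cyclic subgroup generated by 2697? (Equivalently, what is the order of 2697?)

3252

The order of 2697 must divide p − 1 = 3252 = 2^2 · 3 · 271.
Divisors: 1, 2, 3, 4, 6, 12, 271, 542, 813, 1084, 1626, 3252.
Check each in increasing order: 2697^1 ≡ 2697;  2697^2 ≡ 101;  2697^3 ≡ 2398;  2697^4 ≡ 442;  2697^6 ≡ 2353;  2697^12 ≡ 3;  2697^271 ≡ 1249;  2697^542 ≡ 1814;  2697^813 ≡ 1598;  2697^1084 ≡ 1813;  2697^1626 ≡ 3252;  2697^3252 ≡ 1.
Smallest exponent giving 1 is 3252.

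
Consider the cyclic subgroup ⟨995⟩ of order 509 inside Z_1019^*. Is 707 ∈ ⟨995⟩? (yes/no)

no

707 ∈ ⟨995⟩ iff 707^509 ≡ 1 (mod 1019), since |⟨995⟩| = 509.
707^509 mod 1019 = 1018.
Since 1018 ≠ 1, 707 does not lie in the subgroup.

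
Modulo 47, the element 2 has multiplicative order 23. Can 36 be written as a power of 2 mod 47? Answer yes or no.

⟨2⟩ has order 23; its elements mod 47 are {1, 2, 3, 4, 6, 7, 8, 9, 12, 14, 16, 17, 18, 21, 24, 25, 27, 28, 32, 34, 36, 37, 42}.
36 is in this set.

yes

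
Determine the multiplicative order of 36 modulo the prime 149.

37

The order of 36 must divide p − 1 = 148 = 2^2 · 37.
Divisors: 1, 2, 4, 37, 74, 148.
Check each in increasing order: 36^1 ≡ 36;  36^2 ≡ 104;  36^4 ≡ 88;  36^37 ≡ 1.
Smallest exponent giving 1 is 37.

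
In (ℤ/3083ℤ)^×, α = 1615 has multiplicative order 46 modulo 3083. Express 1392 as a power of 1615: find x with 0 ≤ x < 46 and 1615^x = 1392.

10

Baby-step giant-step with m = ceil(sqrt(46)) = 7.
Baby table (1615^j mod 3083 for j=0..6):
  0:1  1:1615  2:7  3:2056  4:49  5:2060  6:343
Giant step factor: 1615^(-7) ≡ 409 (mod 3083).
Scan 1392·409^i mod 3083 for i = 0, 1, …:
  i=0: 1392   i=1: 2056
Match at i=1, j=3: x = 1·7 + 3 = 10.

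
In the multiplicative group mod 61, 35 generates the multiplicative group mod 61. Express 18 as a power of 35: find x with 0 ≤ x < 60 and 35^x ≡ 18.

23

Successive powers of 35 modulo 61:
  35^0=1  35^1=35  35^2=5  35^3=53  35^4=25  35^5=21
  35^6=3  35^7=44  35^8=15  35^9=37  35^10=14  35^11=2
  35^12=9  35^13=10  35^14=45  35^15=50  35^16=42  35^17=6
  35^18=27  35^19=30  35^20=13  35^21=28  35^22=4  35^23=18
So 35^23 ≡ 18 (mod 61), giving x = 23.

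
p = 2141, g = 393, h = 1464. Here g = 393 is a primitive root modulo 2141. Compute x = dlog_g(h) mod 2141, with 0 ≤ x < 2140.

Baby-step giant-step with m = ceil(sqrt(2140)) = 47.
Baby table (393^j mod 2141 for j=0..46):
  0:1  1:393  2:297  3:1107  4:428  5:1206  6:797  7:635
  8:1199  9:187  10:697  11:2014  12:1473  13:819  14:717  15:1310
  16:990  17:1549  18:713  19:1879  20:1943  21:1403  22:1142  23:1337
  24:896  25:1004  26:628  27:589  28:249  29:1512  30:1159  31:1595
  32:1663  33:554  34:1481  35:1822  36:952  37:1602  38:132  39:492
  40:666  41:536  42:830  43:758  44:295  45:321  46:1975
Giant step factor: 393^(-47) ≡ 1336 (mod 2141).
Scan 1464·1336^i mod 2141 for i = 0, 1, …:
  i=0: 1464   i=1: 1171   i=2: 1526   i=3: 504
  i=4: 1070   i=5: 1473
Match at i=5, j=12: x = 5·47 + 12 = 247.

247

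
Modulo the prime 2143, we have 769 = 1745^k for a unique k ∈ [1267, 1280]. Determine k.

Compute 1745^1267 mod 2143 = 1888, then multiply by 1745 repeatedly:
  1745^1267=1888  1745^1268=769
Found 769 at exponent 1268.

1268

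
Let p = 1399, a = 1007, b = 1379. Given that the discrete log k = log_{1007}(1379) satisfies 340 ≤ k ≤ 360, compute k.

347

Compute 1007^340 mod 1399 = 856, then multiply by 1007 repeatedly:
  1007^340=856  1007^341=208  1007^342=1005  1007^343=558  1007^344=907
  1007^345=1201  1007^346=671  1007^347=1379
Found 1379 at exponent 347.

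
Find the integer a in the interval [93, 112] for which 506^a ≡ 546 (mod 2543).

Compute 506^93 mod 2543 = 685, then multiply by 506 repeatedly:
  506^93=685  506^94=762  506^95=1579  506^96=472  506^97=2333
  506^98=546
Found 546 at exponent 98.

98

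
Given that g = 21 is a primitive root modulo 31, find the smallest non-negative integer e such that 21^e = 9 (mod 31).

Successive powers of 21 modulo 31:
  21^0=1  21^1=21  21^2=7  21^3=23  21^4=18  21^5=6
  21^6=2  21^7=11  21^8=14  21^9=15  21^10=5  21^11=12
  21^12=4  21^13=22  21^14=28  21^15=30  21^16=10  21^17=24
  21^18=8  21^19=13  21^20=25  21^21=29  21^22=20  21^23=17
  21^24=16  21^25=26  21^26=19  21^27=27  21^28=9
So 21^28 ≡ 9 (mod 31), giving e = 28.

28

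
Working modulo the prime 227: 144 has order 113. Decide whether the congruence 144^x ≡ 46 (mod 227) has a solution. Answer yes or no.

no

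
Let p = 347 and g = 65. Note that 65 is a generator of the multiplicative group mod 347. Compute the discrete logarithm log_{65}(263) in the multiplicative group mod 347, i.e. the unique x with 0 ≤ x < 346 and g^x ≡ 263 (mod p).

192

Baby-step giant-step with m = ceil(sqrt(346)) = 19.
Baby table (65^j mod 347 for j=0..18):
  0:1  1:65  2:61  3:148  4:251  5:6  6:43  7:19
  8:194  9:118  10:36  11:258  12:114  13:123  14:14  15:216
  16:160  17:337  18:44
Giant step factor: 65^(-19) ≡ 252 (mod 347).
Scan 263·252^i mod 347 for i = 0, 1, …:
  i=0: 263   i=1: 346   i=2: 95   i=3: 344
  i=4: 285   i=5: 338   i=6: 161   i=7: 320
  i=8: 136   i=9: 266   i=10: 61
Match at i=10, j=2: x = 10·19 + 2 = 192.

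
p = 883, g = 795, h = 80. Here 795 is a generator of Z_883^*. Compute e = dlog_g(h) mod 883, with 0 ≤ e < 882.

199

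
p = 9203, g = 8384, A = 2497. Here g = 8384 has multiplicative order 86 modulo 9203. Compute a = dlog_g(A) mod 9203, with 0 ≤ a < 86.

Successive powers of 8384 modulo 9203:
  8384^0=1  8384^1=8384  8384^2=8145  8384^3=1420  8384^4=5801  8384^5=6932
  8384^6=943  8384^7=735  8384^8=5433  8384^9=4625  8384^10=3761  8384^11=2746
  8384^12=5761  8384^13=2880  8384^14=6451  8384^15=8356  8384^16=3468  8384^17=3435
  8384^18=2853  8384^19=955  8384^20=110  8384^21=1940  8384^22=3259  8384^23=8952
  8384^24=3103  8384^25=7874  8384^26=2497
So 8384^26 ≡ 2497 (mod 9203), giving a = 26.

26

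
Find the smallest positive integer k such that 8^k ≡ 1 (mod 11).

The order of 8 must divide p − 1 = 10 = 2 · 5.
Divisors: 1, 2, 5, 10.
Check each in increasing order: 8^1 ≡ 8;  8^2 ≡ 9;  8^5 ≡ 10;  8^10 ≡ 1.
Smallest exponent giving 1 is 10.

10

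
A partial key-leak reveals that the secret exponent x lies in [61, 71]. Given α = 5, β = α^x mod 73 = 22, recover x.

Compute 5^61 mod 73 = 33, then multiply by 5 repeatedly:
  5^61=33  5^62=19  5^63=22
Found 22 at exponent 63.

63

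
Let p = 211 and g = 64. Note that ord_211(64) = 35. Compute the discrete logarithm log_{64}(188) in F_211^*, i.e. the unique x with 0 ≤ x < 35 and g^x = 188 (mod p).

21

Successive powers of 64 modulo 211:
  64^0=1  64^1=64  64^2=87  64^3=82  64^4=184  64^5=171
  64^6=183  64^7=107  64^8=96  64^9=25  64^10=123  64^11=65
  64^12=151  64^13=169  64^14=55  64^15=144  64^16=143  64^17=79
  64^18=203  64^19=121  64^20=148  64^21=188
So 64^21 ≡ 188 (mod 211), giving x = 21.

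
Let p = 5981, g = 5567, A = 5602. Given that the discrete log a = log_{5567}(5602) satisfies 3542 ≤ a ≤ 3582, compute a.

3559

Compute 5567^3542 mod 5981 = 1493, then multiply by 5567 repeatedly:
  5567^3542=1493  5567^3543=3922  5567^3544=3124  5567^3545=4541  5567^3546=4041
  5567^3547=1706  5567^3548=5455  5567^3549=2448  5567^3550=3298  5567^3551=4277
  5567^3552=5679  5567^3553=5408  5567^3554=3963  5567^3555=4093  5567^3556=4102
  5567^3557=376  5567^3558=5823  5567^3559=5602
Found 5602 at exponent 3559.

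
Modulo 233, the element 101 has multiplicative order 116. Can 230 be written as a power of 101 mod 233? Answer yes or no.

no

230 ∈ ⟨101⟩ iff 230^116 ≡ 1 (mod 233), since |⟨101⟩| = 116.
230^116 mod 233 = 232.
Since 232 ≠ 1, 230 does not lie in the subgroup.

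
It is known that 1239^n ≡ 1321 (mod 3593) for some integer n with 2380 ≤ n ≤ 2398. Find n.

Compute 1239^2380 mod 3593 = 1321, then multiply by 1239 repeatedly:
  1239^2380=1321
Found 1321 at exponent 2380.

2380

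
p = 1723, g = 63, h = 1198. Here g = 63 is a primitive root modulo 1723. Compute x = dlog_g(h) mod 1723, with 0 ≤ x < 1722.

Baby-step giant-step with m = ceil(sqrt(1722)) = 42.
Baby table (63^j mod 1723 for j=0..41):
  0:1  1:63  2:523  3:212  4:1295  5:604  6:146  7:583
  8:546  9:1661  10:1263  11:311  12:640  13:691  14:458  15:1286
  16:37  17:608  18:398  19:952  20:1394  21:1672  22:233  23:895
  24:1249  25:1152  26:210  27:1169  28:1281  29:1445  30:1439  31:1061
  32:1369  33:97  34:942  35:764  36:1611  37:1559  38:6  39:378
  40:1415  41:1272
Giant step factor: 63^(-42) ≡ 1462 (mod 1723).
Scan 1198·1462^i mod 1723 for i = 0, 1, …:
  i=0: 1198   i=1: 908   i=2: 786   i=3: 1614
  i=4: 881   i=5: 941   i=6: 788   i=7: 1092
  i=8: 1006   i=9: 1053     …   i=30: 122
  i=31: 895
Match at i=31, j=23: x = 31·42 + 23 = 1325.

1325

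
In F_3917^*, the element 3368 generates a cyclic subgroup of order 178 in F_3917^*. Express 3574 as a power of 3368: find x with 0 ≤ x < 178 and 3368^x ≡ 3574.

Baby-step giant-step with m = ceil(sqrt(178)) = 14.
Baby table (3368^j mod 3917 for j=0..13):
  0:1  1:3368  2:3709  3:599  4:177  5:752  6:2354  7:264
  8:3910  9:3843  10:1456  11:3641  12:2678  13:2570
Giant step factor: 3368^(-14) ≡ 3593 (mod 3917).
Scan 3574·3593^i mod 3917 for i = 0, 1, …:
  i=0: 3574   i=1: 1456
Match at i=1, j=10: x = 1·14 + 10 = 24.

24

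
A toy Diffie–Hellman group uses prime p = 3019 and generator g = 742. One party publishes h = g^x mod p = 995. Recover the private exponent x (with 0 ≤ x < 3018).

976

Baby-step giant-step with m = ceil(sqrt(3018)) = 55.
Baby table (742^j mod 3019 for j=0..54):
  0:1  1:742  2:1106  3:2503  4:541  5:2914  6:584  7:1611
  8:2857  9:556  10:1968  11:2079  12:2928  13:1915  14:2000  15:1671
  16:2092  17:498  18:1198  19:1330  20:2666  21:727  22:2052  23:1008
  24:2243  25:837  26:2159  27:1908  28:2844  29:2986  30:2685  31:2749
  32:1933  33:261  34:446  35:1861  36:1179  37:2327  38:2785  39:1474
  40:830  41:3003  42:204  43:418  44:2218  45:401  46:1680  47:2732
  48:1395  49:2592  50:161  51:1721  52:2964  53:1456  54:2569
Giant step factor: 742^(-55) ≡ 432 (mod 3019).
Scan 995·432^i mod 3019 for i = 0, 1, …:
  i=0: 995   i=1: 1142   i=2: 1247   i=3: 1322
  i=4: 513   i=5: 1229   i=6: 2603   i=7: 1428
  i=8: 1020   i=9: 2885     …   i=16: 1789
  i=17: 3003
Match at i=17, j=41: x = 17·55 + 41 = 976.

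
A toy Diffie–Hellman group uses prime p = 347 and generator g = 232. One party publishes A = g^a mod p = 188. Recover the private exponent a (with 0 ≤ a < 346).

221

Baby-step giant-step with m = ceil(sqrt(346)) = 19.
Baby table (232^j mod 347 for j=0..18):
  0:1  1:232  2:39  3:26  4:133  5:320  6:329  7:335
  8:339  9:226  10:35  11:139  12:324  13:216  14:144  15:96
  16:64  17:274  18:67
Giant step factor: 232^(-19) ≡ 303 (mod 347).
Scan 188·303^i mod 347 for i = 0, 1, …:
  i=0: 188   i=1: 56   i=2: 312   i=3: 152
  i=4: 252   i=5: 16   i=6: 337   i=7: 93
  i=8: 72   i=9: 302   i=10: 245   i=11: 324
Match at i=11, j=12: a = 11·19 + 12 = 221.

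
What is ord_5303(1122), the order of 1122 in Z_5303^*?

482

The order of 1122 must divide p − 1 = 5302 = 2 · 11 · 241.
Divisors: 1, 2, 11, 22, 241, 482, 2651, 5302.
Check each in increasing order: 1122^1 ≡ 1122;  1122^2 ≡ 2073;  1122^11 ≡ 4824;  1122^22 ≡ 1412;  1122^241 ≡ 5302;  1122^482 ≡ 1.
Smallest exponent giving 1 is 482.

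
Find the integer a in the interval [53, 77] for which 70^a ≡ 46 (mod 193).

76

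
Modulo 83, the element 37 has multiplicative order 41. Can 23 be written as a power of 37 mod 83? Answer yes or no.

yes

23 ∈ ⟨37⟩ iff 23^41 ≡ 1 (mod 83), since |⟨37⟩| = 41.
23^41 mod 83 = 1.
Since 1 = 1, 23 lies in the subgroup.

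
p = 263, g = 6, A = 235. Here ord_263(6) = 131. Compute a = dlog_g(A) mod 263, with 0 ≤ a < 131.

Baby-step giant-step with m = ceil(sqrt(131)) = 12.
Baby table (6^j mod 263 for j=0..11):
  0:1  1:6  2:36  3:216  4:244  5:149  6:105  7:104
  8:98  9:62  10:109  11:128
Giant step factor: 6^(-12) ≡ 25 (mod 263).
Scan 235·25^i mod 263 for i = 0, 1, …:
  i=0: 235   i=1: 89   i=2: 121   i=3: 132
  i=4: 144   i=5: 181   i=6: 54   i=7: 35
  i=8: 86   i=9: 46   i=10: 98
Match at i=10, j=8: a = 10·12 + 8 = 128.

128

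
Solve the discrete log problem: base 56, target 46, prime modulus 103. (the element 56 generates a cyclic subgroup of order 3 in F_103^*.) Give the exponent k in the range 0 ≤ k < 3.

2

Successive powers of 56 modulo 103:
  56^0=1  56^1=56  56^2=46
So 56^2 ≡ 46 (mod 103), giving k = 2.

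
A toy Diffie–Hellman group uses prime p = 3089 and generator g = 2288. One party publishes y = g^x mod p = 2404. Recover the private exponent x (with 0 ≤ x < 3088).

2609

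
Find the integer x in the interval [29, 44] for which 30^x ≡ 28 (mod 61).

39

Compute 30^29 mod 61 = 2, then multiply by 30 repeatedly:
  30^29=2  30^30=60  30^31=31  30^32=15  30^33=23
  30^34=19  30^35=21  30^36=20  30^37=51  30^38=5
  30^39=28
Found 28 at exponent 39.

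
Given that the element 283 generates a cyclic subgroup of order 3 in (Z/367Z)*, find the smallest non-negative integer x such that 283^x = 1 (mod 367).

0

Successive powers of 283 modulo 367:
  283^0=1
So 283^0 ≡ 1 (mod 367), giving x = 0.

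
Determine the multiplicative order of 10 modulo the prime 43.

The order of 10 must divide p − 1 = 42 = 2 · 3 · 7.
Divisors: 1, 2, 3, 6, 7, 14, 21, 42.
Check each in increasing order: 10^1 ≡ 10;  10^2 ≡ 14;  10^3 ≡ 11;  10^6 ≡ 35;  10^7 ≡ 6;  10^14 ≡ 36;  10^21 ≡ 1.
Smallest exponent giving 1 is 21.

21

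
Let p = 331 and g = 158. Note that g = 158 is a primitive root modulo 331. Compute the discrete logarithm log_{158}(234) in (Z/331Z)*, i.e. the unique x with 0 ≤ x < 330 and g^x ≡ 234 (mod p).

8

Baby-step giant-step with m = ceil(sqrt(330)) = 19.
Baby table (158^j mod 331 for j=0..18):
  0:1  1:158  2:139  3:116  4:123  5:236  6:216  7:35
  8:234  9:231  10:88  11:2  12:316  13:278  14:232  15:246
  16:141  17:101  18:70
Giant step factor: 158^(-19) ≡ 29 (mod 331).
Scan 234·29^i mod 331 for i = 0, 1, …:
  i=0: 234
Match at i=0, j=8: x = 0·19 + 8 = 8.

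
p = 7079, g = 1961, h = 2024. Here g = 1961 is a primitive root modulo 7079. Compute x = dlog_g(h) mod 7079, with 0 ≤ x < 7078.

3423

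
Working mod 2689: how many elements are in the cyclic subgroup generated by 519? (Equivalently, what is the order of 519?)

The order of 519 must divide p − 1 = 2688 = 2^7 · 3 · 7.
Divisors: 1, 2, 3, 4, 6, 7, 8, 12, 14, 16, 21, 24, 28, 32, 42, 48, 56, 64, 84, 96, 112, 128, 168, 192, 224, 336, 384, 448, 672, 896, 1344, 2688.
Check each in increasing order: 519^1 ≡ 519;  519^2 ≡ 461;  519^3 ≡ 2627;  519^4 ≡ 90;  519^6 ≡ 1155;  519^7 ≡ 2487;  519^8 ≡ 33;  519^12 ≡ 281;  519^14 ≡ 469;  519^16 ≡ 1089;  519^21 ≡ 2066;  519^24 ≡ 980;  519^28 ≡ 2152;  519^32 ≡ 72;  519^42 ≡ 913;  519^48 ≡ 427;  519^56 ≡ 646;  519^64 ≡ 2495;  519^84 ≡ 2668;  519^96 ≡ 2166;  519^112 ≡ 521;  519^128 ≡ 2679;  519^168 ≡ 441;  519^192 ≡ 1940;  519^224 ≡ 2541;  519^336 ≡ 873;  519^384 ≡ 1689;  519^448 ≡ 392;  519^672 ≡ 1142;  519^896 ≡ 391;  519^1344 ≡ 2688;  519^2688 ≡ 1.
Smallest exponent giving 1 is 2688.

2688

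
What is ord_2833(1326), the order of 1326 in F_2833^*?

The order of 1326 must divide p − 1 = 2832 = 2^4 · 3 · 59.
Divisors: 1, 2, 3, 4, 6, 8, 12, 16, 24, 48, 59, 118, 177, 236, 354, 472, 708, 944, 1416, 2832.
Check each in increasing order: 1326^1 ≡ 1326;  1326^2 ≡ 1816;  1326^3 ≡ 2799;  1326^4 ≡ 244;  1326^6 ≡ 1156;  1326^8 ≡ 43;  1326^12 ≡ 1993;  1326^16 ≡ 1849;  1326^24 ≡ 183;  1326^48 ≡ 2326;  1326^59 ≡ 1821;  1326^118 ≡ 1431;  1326^177 ≡ 2324;  1326^236 ≡ 2335;  1326^354 ≡ 1278;  1326^472 ≡ 1533;  1326^708 ≡ 1476;  1326^944 ≡ 1532;  1326^1416 ≡ 2832;  1326^2832 ≡ 1.
Smallest exponent giving 1 is 2832.

2832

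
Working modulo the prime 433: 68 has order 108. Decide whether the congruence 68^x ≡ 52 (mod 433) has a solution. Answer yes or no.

52 ∈ ⟨68⟩ iff 52^108 ≡ 1 (mod 433), since |⟨68⟩| = 108.
52^108 mod 433 = 432.
Since 432 ≠ 1, 52 does not lie in the subgroup.

no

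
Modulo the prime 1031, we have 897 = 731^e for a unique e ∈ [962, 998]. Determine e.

Compute 731^962 mod 1031 = 818, then multiply by 731 repeatedly:
  731^962=818  731^963=1009  731^964=414  731^965=551  731^966=691
  731^967=962  731^968=80  731^969=744  731^970=527  731^971=674
  731^972=907  731^973=84  731^974=575  731^975=708  731^976=1017
  731^977=76  731^978=913  731^979=346  731^980=331  731^981=707
  731^982=286  731^983=804  731^984=54  731^985=296  731^986=897
Found 897 at exponent 986.

986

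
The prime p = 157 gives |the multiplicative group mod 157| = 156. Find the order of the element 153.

The order of 153 must divide p − 1 = 156 = 2^2 · 3 · 13.
Divisors: 1, 2, 3, 4, 6, 12, 13, 26, 39, 52, 78, 156.
Check each in increasing order: 153^1 ≡ 153;  153^2 ≡ 16;  153^3 ≡ 93;  153^4 ≡ 99;  153^6 ≡ 14;  153^12 ≡ 39;  153^13 ≡ 1.
Smallest exponent giving 1 is 13.

13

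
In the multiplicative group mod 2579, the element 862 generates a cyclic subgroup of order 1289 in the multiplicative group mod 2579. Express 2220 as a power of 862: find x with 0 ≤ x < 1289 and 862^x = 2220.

73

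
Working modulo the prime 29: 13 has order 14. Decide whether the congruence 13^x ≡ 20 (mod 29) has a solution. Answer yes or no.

⟨13⟩ has order 14; its elements mod 29 are {1, 4, 5, 6, 7, 9, 13, 16, 20, 22, 23, 24, 25, 28}.
20 is in this set.

yes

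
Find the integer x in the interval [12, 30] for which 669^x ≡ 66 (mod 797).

16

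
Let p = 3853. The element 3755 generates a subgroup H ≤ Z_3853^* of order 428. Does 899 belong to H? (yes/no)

899 ∈ ⟨3755⟩ iff 899^428 ≡ 1 (mod 3853), since |⟨3755⟩| = 428.
899^428 mod 3853 = 1392.
Since 1392 ≠ 1, 899 does not lie in the subgroup.

no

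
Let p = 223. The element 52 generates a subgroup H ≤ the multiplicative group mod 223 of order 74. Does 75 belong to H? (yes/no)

no

75 ∈ ⟨52⟩ iff 75^74 ≡ 1 (mod 223), since |⟨52⟩| = 74.
75^74 mod 223 = 39.
Since 39 ≠ 1, 75 does not lie in the subgroup.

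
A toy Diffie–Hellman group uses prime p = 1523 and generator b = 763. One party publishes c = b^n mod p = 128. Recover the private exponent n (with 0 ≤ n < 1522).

Baby-step giant-step with m = ceil(sqrt(1522)) = 40.
Baby table (763^j mod 1523 for j=0..39):
  0:1  1:763  2:383  3:1336  4:481  5:1483  6:1463  7:1433
  8:1388  9:559  10:77  11:877  12:554  13:831  14:485  15:1489
  16:1472  17:685  18:266  19:399  20:1360  21:517  22:14  23:21
  24:793  25:428  26:642  27:963  28:683  29:263  30:1156  31:211
  32:1078  33:94  34:141  35:973  36:698  37:1047  38:809  39:452
Giant step factor: 763^(-40) ≡ 1067 (mod 1523).
Scan 128·1067^i mod 1523 for i = 0, 1, …:
  i=0: 128   i=1: 1029   i=2: 1383   i=3: 1397
  i=4: 1105   i=5: 233   i=6: 362   i=7: 935
  i=8: 80   i=9: 72     …   i=30: 1070
  i=31: 963
Match at i=31, j=27: n = 31·40 + 27 = 1267.

1267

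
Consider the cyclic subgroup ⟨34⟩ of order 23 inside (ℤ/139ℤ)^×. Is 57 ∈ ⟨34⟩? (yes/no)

yes

⟨34⟩ has order 23; its elements mod 139 are {1, 6, 34, 36, 44, 45, 52, 55, 57, 63, 64, 65, 77, 79, 80, 91, 100, 106, 112, 116, 125, 129, 131}.
57 is in this set.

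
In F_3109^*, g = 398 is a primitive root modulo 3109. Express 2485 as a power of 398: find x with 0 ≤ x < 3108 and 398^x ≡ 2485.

633

Baby-step giant-step with m = ceil(sqrt(3108)) = 56.
Baby table (398^j mod 3109 for j=0..55):
  0:1  1:398  2:2954  3:490  4:2262  5:1775  6:707  7:1576
  8:2339  9:1331  10:1208  11:1998  12:2409  13:1210  14:2794  15:2099
  16:2190  17:1100  18:2540  19:495  20:1143  21:1000  22:48  23:450
  24:1887  25:1757  26:2870  27:1257  28:2846  29:1032  30:348  31:1708
  32:2022  33:2634  34:599  35:2118  36:425  37:1264  38:2523  39:3056
  40:669  41:1997  42:2011  43:1365  44:2304  45:2946  46:415  47:393
  48:964  49:1265  50:2921  51:2901  52:1159  53:1150  54:677  55:2072
Giant step factor: 398^(-56) ≡ 746 (mod 3109).
Scan 2485·746^i mod 3109 for i = 0, 1, …:
  i=0: 2485   i=1: 846   i=2: 3098   i=3: 1121
  i=4: 3054   i=5: 2496   i=6: 2834   i=7: 44
  i=8: 1734   i=9: 220   i=10: 2452   i=11: 1100
Match at i=11, j=17: x = 11·56 + 17 = 633.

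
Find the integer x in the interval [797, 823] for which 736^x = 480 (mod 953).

806

Compute 736^797 mod 953 = 213, then multiply by 736 repeatedly:
  736^797=213  736^798=476  736^799=585  736^800=757  736^801=600
  736^802=361  736^803=762  736^804=468  736^805=415  736^806=480
Found 480 at exponent 806.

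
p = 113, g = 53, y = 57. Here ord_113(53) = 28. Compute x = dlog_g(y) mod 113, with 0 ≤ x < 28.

Successive powers of 53 modulo 113:
  53^0=1  53^1=53  53^2=97  53^3=56  53^4=30  53^5=8
  53^6=85  53^7=98  53^8=109  53^9=14  53^10=64  53^11=2
  53^12=106  53^13=81  53^14=112  53^15=60  53^16=16  53^17=57
So 53^17 ≡ 57 (mod 113), giving x = 17.

17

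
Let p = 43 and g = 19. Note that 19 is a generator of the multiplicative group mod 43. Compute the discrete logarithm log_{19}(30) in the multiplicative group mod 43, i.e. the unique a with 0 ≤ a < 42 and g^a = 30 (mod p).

Successive powers of 19 modulo 43:
  19^0=1  19^1=19  19^2=17  19^3=22  19^4=31  19^5=30
So 19^5 ≡ 30 (mod 43), giving a = 5.

5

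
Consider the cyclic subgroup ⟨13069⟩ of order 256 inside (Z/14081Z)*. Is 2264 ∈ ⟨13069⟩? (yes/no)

2264 ∈ ⟨13069⟩ iff 2264^256 ≡ 1 (mod 14081), since |⟨13069⟩| = 256.
2264^256 mod 14081 = 11983.
Since 11983 ≠ 1, 2264 does not lie in the subgroup.

no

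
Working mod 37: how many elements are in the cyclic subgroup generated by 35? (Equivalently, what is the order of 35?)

36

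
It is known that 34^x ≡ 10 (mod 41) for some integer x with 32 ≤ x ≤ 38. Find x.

Compute 34^32 mod 41 = 10, then multiply by 34 repeatedly:
  34^32=10
Found 10 at exponent 32.

32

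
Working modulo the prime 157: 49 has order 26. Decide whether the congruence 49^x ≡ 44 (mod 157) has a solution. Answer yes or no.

44 ∈ ⟨49⟩ iff 44^26 ≡ 1 (mod 157), since |⟨49⟩| = 26.
44^26 mod 157 = 144.
Since 144 ≠ 1, 44 does not lie in the subgroup.

no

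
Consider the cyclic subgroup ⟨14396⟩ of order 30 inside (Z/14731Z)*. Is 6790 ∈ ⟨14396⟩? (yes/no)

6790 ∈ ⟨14396⟩ iff 6790^30 ≡ 1 (mod 14731), since |⟨14396⟩| = 30.
6790^30 mod 14731 = 2370.
Since 2370 ≠ 1, 6790 does not lie in the subgroup.

no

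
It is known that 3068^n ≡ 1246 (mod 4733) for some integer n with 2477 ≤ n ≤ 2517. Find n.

Compute 3068^2477 mod 4733 = 1212, then multiply by 3068 repeatedly:
  3068^2477=1212  3068^2478=3011  3068^2479=3665  3068^2480=3345  3068^2481=1316
  3068^2482=239  3068^2483=4370  3068^2484=3304  3068^2485=3319  3068^2486=2009
  3068^2487=1246
Found 1246 at exponent 2487.

2487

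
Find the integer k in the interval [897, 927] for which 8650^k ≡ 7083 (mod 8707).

924

Compute 8650^897 mod 8707 = 3355, then multiply by 8650 repeatedly:
  8650^897=3355  8650^898=319  8650^899=7938  8650^900=298  8650^901=428
  8650^902=1725  8650^903=6159  8650^904=5924  8650^905=1905  8650^906=4606
  8650^907=7375  8650^908=6268  8650^909=8418  8650^910=7766  8650^911=1395
  8650^912=7555  8650^913=4715  8650^914=1162  8650^915=3422  8650^916=5207
  8650^917=7946  8650^918=8549  8650^919=299  8650^920=371  8650^921=4974
  8650^922=3813  8650^923=334  8650^924=7083
Found 7083 at exponent 924.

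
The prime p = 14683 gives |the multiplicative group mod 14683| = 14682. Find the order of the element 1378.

14682

The order of 1378 must divide p − 1 = 14682 = 2 · 3 · 2447.
Divisors: 1, 2, 3, 6, 2447, 4894, 7341, 14682.
Check each in increasing order: 1378^1 ≡ 1378;  1378^2 ≡ 4777;  1378^3 ≡ 4722;  1378^6 ≡ 8490;  1378^2447 ≡ 11385;  1378^4894 ≡ 11384;  1378^7341 ≡ 14682;  1378^14682 ≡ 1.
Smallest exponent giving 1 is 14682.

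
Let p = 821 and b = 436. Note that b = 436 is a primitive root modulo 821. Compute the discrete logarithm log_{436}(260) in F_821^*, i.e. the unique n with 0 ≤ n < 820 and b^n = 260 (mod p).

Baby-step giant-step with m = ceil(sqrt(820)) = 29.
Baby table (436^j mod 821 for j=0..28):
  0:1  1:436  2:445  3:264  4:164  5:77  6:732  7:604
  8:624  9:313  10:182  11:536  12:532  13:430  14:292  15:57
  16:222  17:735  18:270  19:317  20:284  21:674  22:767  23:265
  24:600  25:522  26:175  27:768  28:701
Giant step factor: 436^(-29) ≡ 11 (mod 821).
Scan 260·11^i mod 821 for i = 0, 1, …:
  i=0: 260   i=1: 397   i=2: 262   i=3: 419
  i=4: 504   i=5: 618   i=6: 230   i=7: 67
  i=8: 737   i=9: 718     …   i=17: 248
  i=18: 265
Match at i=18, j=23: n = 18·29 + 23 = 545.

545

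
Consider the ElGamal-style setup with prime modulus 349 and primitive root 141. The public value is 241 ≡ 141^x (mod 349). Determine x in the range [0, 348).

130

Baby-step giant-step with m = ceil(sqrt(348)) = 19.
Baby table (141^j mod 349 for j=0..18):
  0:1  1:141  2:337  3:53  4:144  5:62  6:17  7:303
  8:145  9:203  10:5  11:7  12:289  13:265  14:22  15:310
  16:85  17:119  18:27
Giant step factor: 141^(-19) ≡ 229 (mod 349).
Scan 241·229^i mod 349 for i = 0, 1, …:
  i=0: 241   i=1: 47   i=2: 293   i=3: 89
  i=4: 139   i=5: 72   i=6: 85
Match at i=6, j=16: x = 6·19 + 16 = 130.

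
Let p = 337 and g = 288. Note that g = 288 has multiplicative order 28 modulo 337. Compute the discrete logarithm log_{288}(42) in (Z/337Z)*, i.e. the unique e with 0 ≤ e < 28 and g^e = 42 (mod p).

2

Successive powers of 288 modulo 337:
  288^0=1  288^1=288  288^2=42
So 288^2 ≡ 42 (mod 337), giving e = 2.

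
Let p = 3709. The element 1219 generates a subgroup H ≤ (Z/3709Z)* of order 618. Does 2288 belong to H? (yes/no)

no

2288 ∈ ⟨1219⟩ iff 2288^618 ≡ 1 (mod 3709), since |⟨1219⟩| = 618.
2288^618 mod 3709 = 3708.
Since 3708 ≠ 1, 2288 does not lie in the subgroup.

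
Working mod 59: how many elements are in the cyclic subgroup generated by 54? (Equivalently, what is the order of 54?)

The order of 54 must divide p − 1 = 58 = 2 · 29.
Divisors: 1, 2, 29, 58.
Check each in increasing order: 54^1 ≡ 54;  54^2 ≡ 25;  54^29 ≡ 58;  54^58 ≡ 1.
Smallest exponent giving 1 is 58.

58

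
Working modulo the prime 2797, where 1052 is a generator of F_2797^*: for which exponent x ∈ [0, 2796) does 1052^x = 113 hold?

722

Baby-step giant-step with m = ceil(sqrt(2796)) = 53.
Baby table (1052^j mod 2797 for j=0..52):
  0:1  1:1052  2:1889  3:1358  4:2146  5:413  6:941  7:2591
  8:1454  9:2446  10:2749  11:2647  12:1629  13:1944  14:481  15:2552
  16:2381  17:1497  18:133  19:66  20:2304  21:1606  22:124  23:1786
  24:2085  25:572  26:389  27:866  28:2007  29:2426  30:1288  31:1228
  32:2439  33:979  34:612  35:514  36:907  37:387  38:1559  39:1026
  40:2507  41:2590  42:402  43:557  44:1391  45:501  46:1216  47:1003
  48:687  49:1098  50:2732  51:1545  52:283
Giant step factor: 1052^(-53) ≡ 34 (mod 2797).
Scan 113·34^i mod 2797 for i = 0, 1, …:
  i=0: 113   i=1: 1045   i=2: 1966   i=3: 2513
  i=4: 1532   i=5: 1742   i=6: 491   i=7: 2709
  i=8: 2602   i=9: 1761   i=10: 1137   i=11: 2297
  i=12: 2579   i=13: 979
Match at i=13, j=33: x = 13·53 + 33 = 722.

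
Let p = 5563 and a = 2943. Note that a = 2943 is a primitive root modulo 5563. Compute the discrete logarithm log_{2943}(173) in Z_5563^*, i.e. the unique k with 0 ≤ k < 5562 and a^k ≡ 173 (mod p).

709

Baby-step giant-step with m = ceil(sqrt(5562)) = 75.
Baby table (2943^j mod 5563 for j=0..74):
  0:1  1:2943  2:5221  3:397  4:141  5:3301  6:1845  7:347
  8:3192  9:3712  10:4247  11:4423  12:5032  13:470  14:3586  15:587
  16:3011  17:5077  18:4956  19:4885  20:1763  21:3793  22:3421  23:4536
  24:3811  25:765  26:3943  27:5394  28:3303  29:2168  30:5226  31:3986
  32:3994  33:5286  34:2550  35:163  36:1291  37:5447  38:3518  39:731
  40:4015  41:333  42:931  43:2937  44:4252  45:2449  46:3322  47:2455
  48:4291  49:403  50:1110  51:1249  52:4227  53:1193  54:746  55:3656
  56:766  57:1323  58:5052  59:3700  60:2309  61:2964  62:268  63:4341
  64:2915  65:699  66:4410  67:151  68:4916  69:3988  70:4317  71:4602
  72:3344  73:445  74:2330
Giant step factor: 2943^(-75) ≡ 179 (mod 5563).
Scan 173·179^i mod 5563 for i = 0, 1, …:
  i=0: 173   i=1: 3152   i=2: 2345   i=3: 2530
  i=4: 2267   i=5: 5257   i=6: 856   i=7: 3023
  i=8: 1506   i=9: 2550
Match at i=9, j=34: k = 9·75 + 34 = 709.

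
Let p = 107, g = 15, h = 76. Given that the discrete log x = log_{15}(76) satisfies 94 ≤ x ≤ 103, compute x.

Compute 15^94 mod 107 = 76, then multiply by 15 repeatedly:
  15^94=76
Found 76 at exponent 94.

94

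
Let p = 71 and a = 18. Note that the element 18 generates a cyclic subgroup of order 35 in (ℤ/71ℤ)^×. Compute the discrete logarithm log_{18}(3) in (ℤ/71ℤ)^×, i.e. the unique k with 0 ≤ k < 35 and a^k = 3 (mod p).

Successive powers of 18 modulo 71:
  18^0=1  18^1=18  18^2=40  18^3=10  18^4=38  18^5=45
  18^6=29  18^7=25  18^8=24  18^9=6  18^10=37  18^11=27
  18^12=60  18^13=15  18^14=57  18^15=32  18^16=8  18^17=2
  18^18=36  18^19=9  18^20=20  18^21=5  18^22=19  18^23=58
  18^24=50  18^25=48  18^26=12  18^27=3
So 18^27 ≡ 3 (mod 71), giving k = 27.

27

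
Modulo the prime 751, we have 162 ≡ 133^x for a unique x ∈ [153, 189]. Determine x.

180

Compute 133^153 mod 751 = 241, then multiply by 133 repeatedly:
  133^153=241  133^154=511  133^155=373  133^156=43  133^157=462
  133^158=615  133^159=687  133^160=500  133^161=412  133^162=724
  133^163=164  133^164=33  133^165=634  133^166=210  133^167=143
  133^168=244  133^169=159  133^170=119  133^171=56  133^172=689
  133^173=15  133^174=493  133^175=232  133^176=65  133^177=384
  133^178=4  133^179=532  133^180=162
Found 162 at exponent 180.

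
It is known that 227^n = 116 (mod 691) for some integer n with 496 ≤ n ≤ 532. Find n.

502

Compute 227^496 mod 691 = 401, then multiply by 227 repeatedly:
  227^496=401  227^497=506  227^498=156  227^499=171  227^500=121
  227^501=518  227^502=116
Found 116 at exponent 502.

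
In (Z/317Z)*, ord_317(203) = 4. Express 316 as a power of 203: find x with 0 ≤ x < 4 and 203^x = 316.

2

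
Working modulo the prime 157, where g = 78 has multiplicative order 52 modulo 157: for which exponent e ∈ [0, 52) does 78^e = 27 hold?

6

Successive powers of 78 modulo 157:
  78^0=1  78^1=78  78^2=118  78^3=98  78^4=108  78^5=103
  78^6=27
So 78^6 ≡ 27 (mod 157), giving e = 6.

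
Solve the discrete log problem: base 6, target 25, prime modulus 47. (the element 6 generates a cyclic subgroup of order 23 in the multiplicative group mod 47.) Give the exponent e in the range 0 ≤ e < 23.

17

Successive powers of 6 modulo 47:
  6^0=1  6^1=6  6^2=36  6^3=28  6^4=27  6^5=21
  6^6=32  6^7=4  6^8=24  6^9=3  6^10=18  6^11=14
  6^12=37  6^13=34  6^14=16  6^15=2  6^16=12  6^17=25
So 6^17 ≡ 25 (mod 47), giving e = 17.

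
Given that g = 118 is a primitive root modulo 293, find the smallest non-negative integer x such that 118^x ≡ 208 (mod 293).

Baby-step giant-step with m = ceil(sqrt(292)) = 18.
Baby table (118^j mod 293 for j=0..17):
  0:1  1:118  2:153  3:181  4:262  5:151  6:238  7:249
  8:82  9:7  10:240  11:192  12:95  13:76  14:178  15:201
  16:278  17:281
Giant step factor: 118^(-18) ≡ 6 (mod 293).
Scan 208·6^i mod 293 for i = 0, 1, …:
  i=0: 208   i=1: 76
Match at i=1, j=13: x = 1·18 + 13 = 31.

31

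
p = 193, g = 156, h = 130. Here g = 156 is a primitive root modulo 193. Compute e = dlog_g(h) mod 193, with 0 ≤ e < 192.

Baby-step giant-step with m = ceil(sqrt(192)) = 14.
Baby table (156^j mod 193 for j=0..13):
  0:1  1:156  2:18  3:106  4:131  5:171  6:42  7:183
  8:177  9:13  10:98  11:41  12:27  13:159
Giant step factor: 156^(-14) ≡ 83 (mod 193).
Scan 130·83^i mod 193 for i = 0, 1, …:
  i=0: 130   i=1: 175   i=2: 50   i=3: 97
  i=4: 138   i=5: 67   i=6: 157   i=7: 100
  i=8: 1
Match at i=8, j=0: e = 8·14 + 0 = 112.

112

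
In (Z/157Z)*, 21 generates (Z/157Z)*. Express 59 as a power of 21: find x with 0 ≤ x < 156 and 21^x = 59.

69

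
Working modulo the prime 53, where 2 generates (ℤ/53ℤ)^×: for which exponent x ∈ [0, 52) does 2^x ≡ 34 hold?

11

Successive powers of 2 modulo 53:
  2^0=1  2^1=2  2^2=4  2^3=8  2^4=16  2^5=32
  2^6=11  2^7=22  2^8=44  2^9=35  2^10=17  2^11=34
So 2^11 ≡ 34 (mod 53), giving x = 11.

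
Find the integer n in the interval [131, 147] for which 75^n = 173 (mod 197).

134

Compute 75^131 mod 197 = 48, then multiply by 75 repeatedly:
  75^131=48  75^132=54  75^133=110  75^134=173
Found 173 at exponent 134.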